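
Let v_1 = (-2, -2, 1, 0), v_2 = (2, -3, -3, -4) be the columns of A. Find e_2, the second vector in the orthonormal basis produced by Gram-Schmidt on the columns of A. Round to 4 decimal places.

v_1 = (-2, -2, 1, 0); ‖v_1‖ = 3.0000, so e_1 = (-0.6667, -0.6667, 0.3333, 0.0000).
e_1·v_2 = (-0.6667)·2 + (-0.6667)·(-3) + 0.3333·(-3) + 0.0000·(-4) = -0.3333.
u_2 = v_2 + 0.3333·e_1 = (1.7778, -3.2222, -2.8889, -4.0000).
‖u_2‖ = 6.1554, so e_2 = (0.2888, -0.5235, -0.4693, -0.6498).

e_2 = (0.2888, -0.5235, -0.4693, -0.6498)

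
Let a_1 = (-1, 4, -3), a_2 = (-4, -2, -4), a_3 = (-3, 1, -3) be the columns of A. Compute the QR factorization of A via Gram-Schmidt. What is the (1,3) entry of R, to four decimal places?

r_{13} = 3.1379

a_1 = (-1, 4, -3); ‖a_1‖ = 5.0990, so q_1 = (-0.1961, 0.7845, -0.5883).
r_{13} = q_1·a_3 = 3.1379.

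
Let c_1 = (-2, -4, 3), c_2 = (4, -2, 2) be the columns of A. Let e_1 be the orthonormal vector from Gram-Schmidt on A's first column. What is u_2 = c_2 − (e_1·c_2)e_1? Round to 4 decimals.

u_2 = (4.4138, -1.1724, 1.3793)

c_1 = (-2, -4, 3); ‖c_1‖ = 5.3852, so e_1 = (-0.3714, -0.7428, 0.5571).
e_1·c_2 = (-0.3714)·4 + (-0.7428)·(-2) + 0.5571·2 = 1.1142.
u_2 = c_2 − 1.1142·e_1 = (4.4138, -1.1724, 1.3793).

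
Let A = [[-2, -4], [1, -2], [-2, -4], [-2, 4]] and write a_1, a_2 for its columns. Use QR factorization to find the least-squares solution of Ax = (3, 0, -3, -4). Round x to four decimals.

x = (0.8000, -0.4000)

a_1 = (-2, 1, -2, -2); ‖a_1‖ = 3.6056, so e_1 = (-0.5547, 0.2774, -0.5547, -0.5547).
e_1·a_2 = (-0.5547)·(-4) + 0.2774·(-2) + (-0.5547)·(-4) + (-0.5547)·4 = 1.6641.
u_2 = a_2 − 1.6641·e_1 = (-3.0769, -2.4615, -3.0769, 4.9231).
‖u_2‖ = 7.0165, so e_2 = (-0.4385, -0.3508, -0.4385, 0.7016).
Qᵀb = (2.2188, -2.8066).
Back-substitute: x_2 = -2.8066/7.0165 = -0.4000.
x_1 = (2.2188 − 1.6641·(-0.4000))/3.6056 = 0.8000.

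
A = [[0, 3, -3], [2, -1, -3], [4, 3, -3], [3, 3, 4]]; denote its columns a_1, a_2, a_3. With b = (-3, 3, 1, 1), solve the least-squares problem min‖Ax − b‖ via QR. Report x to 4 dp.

x = (1.0868, -0.9400, 0.1093)

a_1 = (0, 2, 4, 3); ‖a_1‖ = 5.3852, so q_1 = (0.0000, 0.3714, 0.7428, 0.5571).
q_1·a_2 = 0.0000·3 + 0.3714·(-1) + 0.7428·3 + 0.5571·3 = 3.5282.
u_2 = a_2 − 3.5282·q_1 = (3.0000, -2.3103, 0.3793, 1.0345).
‖u_2‖ = 3.9436, so q_2 = (0.7607, -0.5859, 0.0962, 0.2623).
q_1·a_3 = 0.0000·(-3) + 0.3714·(-3) + 0.7428·(-3) + 0.5571·4 = -1.1142; q_2·a_3 = 0.7607·(-3) + (-0.5859)·(-3) + 0.0962·(-3) + 0.2623·4 = 0.2361.
u_3 = a_3 + 1.1142·q_1 − 0.2361·q_2 = (-3.1796, -2.4479, -2.1951, 4.5588).
‖u_3‖ = 6.4578, so q_3 = (-0.4924, -0.3791, -0.3399, 0.7059).
Qᵀb = (2.4140, -3.6812, 0.7059).
Back-substitute: x_3 = 0.7059/6.4578 = 0.1093.
x_2 = (-3.6812 − 0.2361·0.1093)/3.9436 = -0.9400.
x_1 = (2.4140 − 3.5282·(-0.9400) + 1.1142·0.1093)/5.3852 = 1.0868.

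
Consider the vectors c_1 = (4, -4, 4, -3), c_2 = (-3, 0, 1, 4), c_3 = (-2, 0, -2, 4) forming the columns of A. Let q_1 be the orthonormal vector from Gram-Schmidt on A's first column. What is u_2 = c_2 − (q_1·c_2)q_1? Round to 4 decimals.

u_2 = (-1.5965, -1.4035, 2.4035, 2.9474)

q_1 = c_1/‖c_1‖ = (4, -4, 4, -3)/7.5498 = (0.5298, -0.5298, 0.5298, -0.3974).
r_{12} = q_1·c_2 = -2.6491.
u_2 = c_2 + 2.6491·q_1 = (-1.5965, -1.4035, 2.4035, 2.9474).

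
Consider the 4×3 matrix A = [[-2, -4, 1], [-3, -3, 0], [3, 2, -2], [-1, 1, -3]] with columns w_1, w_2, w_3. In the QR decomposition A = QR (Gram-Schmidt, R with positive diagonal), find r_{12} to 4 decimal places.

r_{12} = 4.5873

w_1 = (-2, -3, 3, -1); ‖w_1‖ = 4.7958, so e_1 = (-0.4170, -0.6255, 0.6255, -0.2085).
r_{12} = e_1·w_2 = 4.5873.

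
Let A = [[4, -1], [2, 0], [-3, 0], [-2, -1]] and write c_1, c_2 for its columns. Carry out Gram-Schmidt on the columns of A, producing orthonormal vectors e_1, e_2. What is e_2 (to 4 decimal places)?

e_2 = (-0.5527, 0.0884, -0.1326, -0.8180)

c_1 = (4, 2, -3, -2); ‖c_1‖ = 5.7446, so e_1 = (0.6963, 0.3482, -0.5222, -0.3482).
e_1·c_2 = 0.6963·(-1) + 0.3482·0 + (-0.5222)·0 + (-0.3482)·(-1) = -0.3482.
u_2 = c_2 + 0.3482·e_1 = (-0.7576, 0.1212, -0.1818, -1.1212).
‖u_2‖ = 1.3707, so e_2 = (-0.5527, 0.0884, -0.1326, -0.8180).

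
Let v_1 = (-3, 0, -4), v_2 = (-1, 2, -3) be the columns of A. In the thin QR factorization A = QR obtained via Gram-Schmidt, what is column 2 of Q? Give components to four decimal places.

v_1 = (-3, 0, -4); ‖v_1‖ = 5.0000, so e_1 = (-0.6000, 0.0000, -0.8000).
e_1·v_2 = (-0.6000)·(-1) + 0.0000·2 + (-0.8000)·(-3) = 3.0000.
u_2 = v_2 − 3.0000·e_1 = (0.8000, 2.0000, -0.6000).
‖u_2‖ = 2.2361, so e_2 = (0.3578, 0.8944, -0.2683).

e_2 = (0.3578, 0.8944, -0.2683)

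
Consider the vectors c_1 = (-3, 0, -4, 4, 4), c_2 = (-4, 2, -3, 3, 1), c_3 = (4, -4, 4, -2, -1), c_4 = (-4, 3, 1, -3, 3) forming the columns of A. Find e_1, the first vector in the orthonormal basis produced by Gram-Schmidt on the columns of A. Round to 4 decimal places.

e_1 = (-0.3974, 0.0000, -0.5298, 0.5298, 0.5298)

e_1 = c_1/‖c_1‖ = (-3, 0, -4, 4, 4)/7.5498 = (-0.3974, 0.0000, -0.5298, 0.5298, 0.5298).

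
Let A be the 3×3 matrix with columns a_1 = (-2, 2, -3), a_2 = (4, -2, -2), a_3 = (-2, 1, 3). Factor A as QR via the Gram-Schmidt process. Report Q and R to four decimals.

a_1 = (-2, 2, -3); ‖a_1‖ = 4.1231, so q_1 = (-0.4851, 0.4851, -0.7276).
q_1·a_2 = (-0.4851)·4 + 0.4851·(-2) + (-0.7276)·(-2) = -1.4552.
u_2 = a_2 + 1.4552·q_1 = (3.2941, -1.2941, -3.0588).
‖u_2‖ = 4.6779, so q_2 = (0.7042, -0.2766, -0.6539).
q_1·a_3 = (-0.4851)·(-2) + 0.4851·1 + (-0.7276)·3 = -0.7276; q_2·a_3 = 0.7042·(-2) + (-0.2766)·1 + (-0.6539)·3 = -3.6467.
u_3 = a_3 + 0.7276·q_1 + 3.6467·q_2 = (0.2151, 0.3441, 0.0860).
‖u_3‖ = 0.4148, so q_3 = (0.5185, 0.8296, 0.2074).

Q = [[-0.4851, 0.7042, 0.5185], [0.4851, -0.2766, 0.8296], [-0.7276, -0.6539, 0.2074]], R = [[4.1231, -1.4552, -0.7276], [0.0000, 4.6779, -3.6467], [0.0000, 0.0000, 0.4148]]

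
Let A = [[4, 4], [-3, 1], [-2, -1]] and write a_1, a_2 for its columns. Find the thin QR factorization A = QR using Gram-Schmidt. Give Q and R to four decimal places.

Q = [[0.7428, 0.6034], [-0.5571, 0.7974], [-0.3714, 0.0108]], R = [[5.3852, 2.7854], [0.0000, 3.2002]]

a_1 = (4, -3, -2); ‖a_1‖ = 5.3852, so e_1 = (0.7428, -0.5571, -0.3714).
e_1·a_2 = 0.7428·4 + (-0.5571)·1 + (-0.3714)·(-1) = 2.7854.
u_2 = a_2 − 2.7854·e_1 = (1.9310, 2.5517, 0.0345).
‖u_2‖ = 3.2002, so e_2 = (0.6034, 0.7974, 0.0108).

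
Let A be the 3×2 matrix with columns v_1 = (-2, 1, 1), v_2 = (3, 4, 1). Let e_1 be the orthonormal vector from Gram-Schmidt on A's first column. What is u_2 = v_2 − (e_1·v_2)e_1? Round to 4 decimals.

e_1 = v_1/‖v_1‖ = (-2, 1, 1)/2.4495 = (-0.8165, 0.4082, 0.4082).
r_{12} = e_1·v_2 = -0.4082.
u_2 = v_2 + 0.4082·e_1 = (2.6667, 4.1667, 1.1667).

u_2 = (2.6667, 4.1667, 1.1667)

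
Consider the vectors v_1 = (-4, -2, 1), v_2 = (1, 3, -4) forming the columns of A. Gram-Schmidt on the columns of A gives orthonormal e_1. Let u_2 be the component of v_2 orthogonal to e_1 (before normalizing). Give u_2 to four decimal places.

e_1 = v_1/‖v_1‖ = (-4, -2, 1)/4.5826 = (-0.8729, -0.4364, 0.2182).
r_{12} = e_1·v_2 = -3.0551.
u_2 = v_2 + 3.0551·e_1 = (-1.6667, 1.6667, -3.3333).

u_2 = (-1.6667, 1.6667, -3.3333)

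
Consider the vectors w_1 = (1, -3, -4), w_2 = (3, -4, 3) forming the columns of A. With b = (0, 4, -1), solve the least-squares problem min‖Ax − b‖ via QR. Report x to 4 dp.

x = (-0.2457, -0.5371)

w_1 = (1, -3, -4); ‖w_1‖ = 5.0990, so e_1 = (0.1961, -0.5883, -0.7845).
e_1·w_2 = 0.1961·3 + (-0.5883)·(-4) + (-0.7845)·3 = 0.5883.
u_2 = w_2 − 0.5883·e_1 = (2.8846, -3.6538, 3.4615).
‖u_2‖ = 5.8012, so e_2 = (0.4972, -0.6298, 0.5967).
Qᵀb = (-1.5689, -3.1161).
Back-substitute: x_2 = -3.1161/5.8012 = -0.5371.
x_1 = (-1.5689 − 0.5883·(-0.5371))/5.0990 = -0.2457.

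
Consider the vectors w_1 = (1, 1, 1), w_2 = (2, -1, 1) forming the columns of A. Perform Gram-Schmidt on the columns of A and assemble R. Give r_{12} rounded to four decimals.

e_1 = w_1/‖w_1‖ = (1, 1, 1)/1.7321 = (0.5774, 0.5774, 0.5774).
r_{12} = e_1·w_2 = 1.1547.

r_{12} = 1.1547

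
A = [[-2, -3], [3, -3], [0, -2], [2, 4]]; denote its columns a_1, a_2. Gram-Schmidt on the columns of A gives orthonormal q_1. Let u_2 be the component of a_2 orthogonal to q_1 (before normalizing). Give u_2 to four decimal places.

u_2 = (-2.4118, -3.8824, -2.0000, 3.4118)

q_1 = a_1/‖a_1‖ = (-2, 3, 0, 2)/4.1231 = (-0.4851, 0.7276, 0.0000, 0.4851).
r_{12} = q_1·a_2 = 1.2127.
u_2 = a_2 − 1.2127·q_1 = (-2.4118, -3.8824, -2.0000, 3.4118).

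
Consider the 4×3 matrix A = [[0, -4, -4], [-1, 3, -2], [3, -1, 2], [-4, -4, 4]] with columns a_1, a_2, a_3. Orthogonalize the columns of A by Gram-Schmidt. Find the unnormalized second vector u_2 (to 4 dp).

e_1 = a_1/‖a_1‖ = (0, -1, 3, -4)/5.0990 = (0.0000, -0.1961, 0.5883, -0.7845).
r_{12} = e_1·a_2 = 1.9612.
u_2 = a_2 − 1.9612·e_1 = (-4.0000, 3.3846, -2.1538, -2.4615).

u_2 = (-4.0000, 3.3846, -2.1538, -2.4615)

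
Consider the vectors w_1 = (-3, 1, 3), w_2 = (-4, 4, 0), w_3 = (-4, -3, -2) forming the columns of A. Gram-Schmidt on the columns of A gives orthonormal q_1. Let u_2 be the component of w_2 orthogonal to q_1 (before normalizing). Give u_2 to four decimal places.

w_1 = (-3, 1, 3); ‖w_1‖ = 4.3589, so q_1 = (-0.6882, 0.2294, 0.6882).
q_1·w_2 = (-0.6882)·(-4) + 0.2294·4 + 0.6882·0 = 3.6707.
u_2 = w_2 − 3.6707·q_1 = (-1.4737, 3.1579, -2.5263).

u_2 = (-1.4737, 3.1579, -2.5263)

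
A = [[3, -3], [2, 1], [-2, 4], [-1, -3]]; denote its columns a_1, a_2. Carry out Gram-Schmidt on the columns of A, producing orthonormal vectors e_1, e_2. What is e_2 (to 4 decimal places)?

e_2 = (-0.1925, 0.4491, 0.5132, -0.7057)

e_1 = a_1/‖a_1‖ = (3, 2, -2, -1)/4.2426 = (0.7071, 0.4714, -0.4714, -0.2357).
r_{12} = e_1·a_2 = -2.8284.
u_2 = a_2 + 2.8284·e_1 = (-1.0000, 2.3333, 2.6667, -3.6667).
‖u_2‖ = 5.1962, so e_2 = (-0.1925, 0.4491, 0.5132, -0.7057).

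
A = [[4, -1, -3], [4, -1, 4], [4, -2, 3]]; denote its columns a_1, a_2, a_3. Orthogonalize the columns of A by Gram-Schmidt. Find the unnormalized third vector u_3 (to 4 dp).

u_3 = (-3.5000, 3.5000, 0.0000)

a_1 = (4, 4, 4); ‖a_1‖ = 6.9282, so e_1 = (0.5774, 0.5774, 0.5774).
e_1·a_2 = 0.5774·(-1) + 0.5774·(-1) + 0.5774·(-2) = -2.3094.
u_2 = a_2 + 2.3094·e_1 = (0.3333, 0.3333, -0.6667).
‖u_2‖ = 0.8165, so e_2 = (0.4082, 0.4082, -0.8165).
e_1·a_3 = 0.5774·(-3) + 0.5774·4 + 0.5774·3 = 2.3094; e_2·a_3 = 0.4082·(-3) + 0.4082·4 + (-0.8165)·3 = -2.0412.
u_3 = a_3 − 2.3094·e_1 + 2.0412·e_2 = (-3.5000, 3.5000, 0.0000).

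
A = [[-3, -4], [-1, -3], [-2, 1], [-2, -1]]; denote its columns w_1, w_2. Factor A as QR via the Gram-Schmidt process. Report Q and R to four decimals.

Q = [[-0.7071, -0.3939], [-0.2357, -0.5690], [-0.4714, 0.7003], [-0.4714, 0.1751]], R = [[4.2426, 3.5355], [0.0000, 3.8079]]

w_1 = (-3, -1, -2, -2); ‖w_1‖ = 4.2426, so e_1 = (-0.7071, -0.2357, -0.4714, -0.4714).
e_1·w_2 = (-0.7071)·(-4) + (-0.2357)·(-3) + (-0.4714)·1 + (-0.4714)·(-1) = 3.5355.
u_2 = w_2 − 3.5355·e_1 = (-1.5000, -2.1667, 2.6667, 0.6667).
‖u_2‖ = 3.8079, so e_2 = (-0.3939, -0.5690, 0.7003, 0.1751).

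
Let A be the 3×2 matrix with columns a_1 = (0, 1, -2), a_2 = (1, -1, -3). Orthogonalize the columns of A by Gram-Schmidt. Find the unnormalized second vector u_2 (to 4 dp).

a_1 = (0, 1, -2); ‖a_1‖ = 2.2361, so q_1 = (0.0000, 0.4472, -0.8944).
q_1·a_2 = 0.0000·1 + 0.4472·(-1) + (-0.8944)·(-3) = 2.2361.
u_2 = a_2 − 2.2361·q_1 = (1.0000, -2.0000, -1.0000).

u_2 = (1.0000, -2.0000, -1.0000)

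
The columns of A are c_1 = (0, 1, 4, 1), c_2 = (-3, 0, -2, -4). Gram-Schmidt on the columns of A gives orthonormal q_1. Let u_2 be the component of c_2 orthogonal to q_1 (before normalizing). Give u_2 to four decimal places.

q_1 = c_1/‖c_1‖ = (0, 1, 4, 1)/4.2426 = (0.0000, 0.2357, 0.9428, 0.2357).
r_{12} = q_1·c_2 = -2.8284.
u_2 = c_2 + 2.8284·q_1 = (-3.0000, 0.6667, 0.6667, -3.3333).

u_2 = (-3.0000, 0.6667, 0.6667, -3.3333)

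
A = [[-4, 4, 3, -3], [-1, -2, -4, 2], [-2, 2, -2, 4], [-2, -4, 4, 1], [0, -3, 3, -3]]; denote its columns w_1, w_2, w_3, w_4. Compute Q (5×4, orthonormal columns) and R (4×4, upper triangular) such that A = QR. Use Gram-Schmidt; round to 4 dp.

Q = [[-0.8000, 0.3578, 0.2737, -0.3785], [-0.2000, -0.3578, -0.7863, -0.4416], [-0.4000, 0.1789, -0.3907, 0.5466], [-0.4000, -0.7155, 0.2364, 0.4312], [0.0000, -0.4472, 0.3135, -0.4207]], R = [[5.0000, -2.0000, -2.4000, 0.0000], [0.0000, 6.7082, -2.0572, -0.4472], [0.0000, 0.0000, 6.6339, -4.6609], [0.0000, 0.0000, 0.0000, 4.1323]]

w_1 = (-4, -1, -2, -2, 0); ‖w_1‖ = 5.0000, so e_1 = (-0.8000, -0.2000, -0.4000, -0.4000, 0.0000).
e_1·w_2 = (-0.8000)·4 + (-0.2000)·(-2) + (-0.4000)·2 + (-0.4000)·(-4) + 0.0000·(-3) = -2.0000.
u_2 = w_2 + 2.0000·e_1 = (2.4000, -2.4000, 1.2000, -4.8000, -3.0000).
‖u_2‖ = 6.7082, so e_2 = (0.3578, -0.3578, 0.1789, -0.7155, -0.4472).
e_1·w_3 = (-0.8000)·3 + (-0.2000)·(-4) + (-0.4000)·(-2) + (-0.4000)·4 + 0.0000·3 = -2.4000; e_2·w_3 = 0.3578·3 + (-0.3578)·(-4) + 0.1789·(-2) + (-0.7155)·4 + (-0.4472)·3 = -2.0572.
u_3 = w_3 + 2.4000·e_1 + 2.0572·e_2 = (1.8160, -5.2160, -2.5920, 1.5680, 2.0800).
‖u_3‖ = 6.6339, so e_3 = (0.2737, -0.7863, -0.3907, 0.2364, 0.3135).
e_1·w_4 = (-0.8000)·(-3) + (-0.2000)·2 + (-0.4000)·4 + (-0.4000)·1 + 0.0000·(-3) = 0.0000; e_2·w_4 = 0.3578·(-3) + (-0.3578)·2 + 0.1789·4 + (-0.7155)·1 + (-0.4472)·(-3) = -0.4472; e_3·w_4 = 0.2737·(-3) + (-0.7863)·2 + (-0.3907)·4 + 0.2364·1 + 0.3135·(-3) = -4.6609.
u_4 = w_4 − 0.0000·e_1 + 0.4472·e_2 + 4.6609·e_3 = (-1.5641, -1.8248, 2.2589, 1.7817, -1.7386).
‖u_4‖ = 4.1323, so e_4 = (-0.3785, -0.4416, 0.5466, 0.4312, -0.4207).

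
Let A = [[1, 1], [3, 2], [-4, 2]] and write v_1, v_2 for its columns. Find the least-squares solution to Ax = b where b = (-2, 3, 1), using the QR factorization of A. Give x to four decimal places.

x = (0.1416, 0.6824)

v_1 = (1, 3, -4); ‖v_1‖ = 5.0990, so e_1 = (0.1961, 0.5883, -0.7845).
e_1·v_2 = 0.1961·1 + 0.5883·2 + (-0.7845)·2 = -0.1961.
u_2 = v_2 + 0.1961·e_1 = (1.0385, 2.1154, 1.8462).
‖u_2‖ = 2.9936, so e_2 = (0.3469, 0.7066, 0.6167).
Qᵀb = (0.5883, 2.0428).
Back-substitute: x_2 = 2.0428/2.9936 = 0.6824.
x_1 = (0.5883 + 0.1961·0.6824)/5.0990 = 0.1416.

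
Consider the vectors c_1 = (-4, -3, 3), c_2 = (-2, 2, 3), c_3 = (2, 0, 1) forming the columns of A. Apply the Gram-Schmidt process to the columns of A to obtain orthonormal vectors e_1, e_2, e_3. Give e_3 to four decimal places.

c_1 = (-4, -3, 3); ‖c_1‖ = 5.8310, so e_1 = (-0.6860, -0.5145, 0.5145).
e_1·c_2 = (-0.6860)·(-2) + (-0.5145)·2 + 0.5145·3 = 1.8865.
u_2 = c_2 − 1.8865·e_1 = (-0.7059, 2.9706, 2.0294).
‖u_2‖ = 3.6662, so e_2 = (-0.1925, 0.8103, 0.5535).
e_1·c_3 = (-0.6860)·2 + (-0.5145)·0 + 0.5145·1 = -0.8575; e_2·c_3 = (-0.1925)·2 + 0.8103·0 + 0.5535·1 = 0.1685.
u_3 = c_3 + 0.8575·e_1 − 0.1685·e_2 = (1.4442, -0.5777, 1.3479).
‖u_3‖ = 2.0582, so e_3 = (0.7017, -0.2807, 0.6549).

e_3 = (0.7017, -0.2807, 0.6549)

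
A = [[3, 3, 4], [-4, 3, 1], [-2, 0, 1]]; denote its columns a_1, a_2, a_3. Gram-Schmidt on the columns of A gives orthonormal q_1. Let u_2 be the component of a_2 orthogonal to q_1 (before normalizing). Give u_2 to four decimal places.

a_1 = (3, -4, -2); ‖a_1‖ = 5.3852, so q_1 = (0.5571, -0.7428, -0.3714).
q_1·a_2 = 0.5571·3 + (-0.7428)·3 + (-0.3714)·0 = -0.5571.
u_2 = a_2 + 0.5571·q_1 = (3.3103, 2.5862, -0.2069).

u_2 = (3.3103, 2.5862, -0.2069)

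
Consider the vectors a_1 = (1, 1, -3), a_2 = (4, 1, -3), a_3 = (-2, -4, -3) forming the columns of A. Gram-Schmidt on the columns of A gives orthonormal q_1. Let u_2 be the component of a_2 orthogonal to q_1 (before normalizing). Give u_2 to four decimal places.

u_2 = (2.7273, -0.2727, 0.8182)

a_1 = (1, 1, -3); ‖a_1‖ = 3.3166, so q_1 = (0.3015, 0.3015, -0.9045).
q_1·a_2 = 0.3015·4 + 0.3015·1 + (-0.9045)·(-3) = 4.2212.
u_2 = a_2 − 4.2212·q_1 = (2.7273, -0.2727, 0.8182).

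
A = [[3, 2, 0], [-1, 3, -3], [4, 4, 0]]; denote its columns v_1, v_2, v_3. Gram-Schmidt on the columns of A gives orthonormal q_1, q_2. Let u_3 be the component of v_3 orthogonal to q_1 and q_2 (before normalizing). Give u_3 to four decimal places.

q_1 = v_1/‖v_1‖ = (3, -1, 4)/5.0990 = (0.5883, -0.1961, 0.7845).
r_{12} = q_1·v_2 = 3.7262.
u_2 = v_2 − 3.7262·q_1 = (-0.1923, 3.7308, 1.0769).
‖u_2‖ = 3.8879, so q_2 = (-0.0495, 0.9596, 0.2770).
r_{13} = q_1·v_3 = 0.5883; r_{23} = q_2·v_3 = -2.8788.
u_3 = v_3 − 0.5883·q_1 + 2.8788·q_2 = (-0.4885, -0.1221, 0.3359).

u_3 = (-0.4885, -0.1221, 0.3359)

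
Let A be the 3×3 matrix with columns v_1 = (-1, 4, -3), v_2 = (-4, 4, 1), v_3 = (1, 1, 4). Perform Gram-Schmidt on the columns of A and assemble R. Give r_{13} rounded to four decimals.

v_1 = (-1, 4, -3); ‖v_1‖ = 5.0990, so e_1 = (-0.1961, 0.7845, -0.5883).
r_{13} = e_1·v_3 = -1.7650.

r_{13} = -1.7650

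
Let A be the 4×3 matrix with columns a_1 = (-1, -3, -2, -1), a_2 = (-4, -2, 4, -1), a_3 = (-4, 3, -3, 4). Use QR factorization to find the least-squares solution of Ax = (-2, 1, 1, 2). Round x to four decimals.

q_1 = a_1/‖a_1‖ = (-1, -3, -2, -1)/3.8730 = (-0.2582, -0.7746, -0.5164, -0.2582).
r_{12} = q_1·a_2 = 0.7746.
u_2 = a_2 − 0.7746·q_1 = (-3.8000, -1.4000, 4.4000, -0.8000).
‖u_2‖ = 6.0332, so q_2 = (-0.6298, -0.2320, 0.7293, -0.1326).
r_{13} = q_1·a_3 = -0.7746; r_{23} = q_2·a_3 = -0.8950.
u_3 = a_3 + 0.7746·q_1 + 0.8950·q_2 = (-4.7637, 2.1923, -2.7473, 3.6813).
‖u_3‖ = 6.9713, so q_3 = (-0.6833, 0.3145, -0.3941, 0.5281).
Qᵀb = (-1.2910, 1.4917, 2.3432).
Back-substitute: x_3 = 2.3432/6.9713 = 0.3361.
x_2 = (1.4917 + 0.8950·0.3361)/6.0332 = 0.2971.
x_1 = (-1.2910 − 0.7746·0.2971 + 0.7746·0.3361)/3.8730 = -0.3255.

x = (-0.3255, 0.2971, 0.3361)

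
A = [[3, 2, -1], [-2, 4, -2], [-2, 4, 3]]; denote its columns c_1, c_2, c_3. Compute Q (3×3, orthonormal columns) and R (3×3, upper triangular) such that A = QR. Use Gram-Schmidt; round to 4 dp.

c_1 = (3, -2, -2); ‖c_1‖ = 4.1231, so q_1 = (0.7276, -0.4851, -0.4851).
q_1·c_2 = 0.7276·2 + (-0.4851)·4 + (-0.4851)·4 = -2.4254.
u_2 = c_2 + 2.4254·q_1 = (3.7647, 2.8235, 2.8235).
‖u_2‖ = 5.4880, so q_2 = (0.6860, 0.5145, 0.5145).
q_1·c_3 = 0.7276·(-1) + (-0.4851)·(-2) + (-0.4851)·3 = -1.2127; q_2·c_3 = 0.6860·(-1) + 0.5145·(-2) + 0.5145·3 = -0.1715.
u_3 = c_3 + 1.2127·q_1 + 0.1715·q_2 = (0.0000, -2.5000, 2.5000).
‖u_3‖ = 3.5355, so q_3 = (0.0000, -0.7071, 0.7071).

Q = [[0.7276, 0.6860, 0.0000], [-0.4851, 0.5145, -0.7071], [-0.4851, 0.5145, 0.7071]], R = [[4.1231, -2.4254, -1.2127], [0.0000, 5.4880, -0.1715], [0.0000, 0.0000, 3.5355]]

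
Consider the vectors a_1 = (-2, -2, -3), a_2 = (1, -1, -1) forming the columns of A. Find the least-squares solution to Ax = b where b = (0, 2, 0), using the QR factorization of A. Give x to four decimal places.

x = (-0.1429, -0.5238)

a_1 = (-2, -2, -3); ‖a_1‖ = 4.1231, so q_1 = (-0.4851, -0.4851, -0.7276).
q_1·a_2 = (-0.4851)·1 + (-0.4851)·(-1) + (-0.7276)·(-1) = 0.7276.
u_2 = a_2 − 0.7276·q_1 = (1.3529, -0.6471, -0.4706).
‖u_2‖ = 1.5718, so q_2 = (0.8608, -0.4117, -0.2994).
Qᵀb = (-0.9701, -0.8233).
Back-substitute: x_2 = -0.8233/1.5718 = -0.5238.
x_1 = (-0.9701 − 0.7276·(-0.5238))/4.1231 = -0.1429.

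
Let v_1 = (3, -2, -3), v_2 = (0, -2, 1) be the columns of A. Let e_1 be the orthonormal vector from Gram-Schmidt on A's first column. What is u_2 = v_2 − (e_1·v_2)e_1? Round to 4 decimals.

v_1 = (3, -2, -3); ‖v_1‖ = 4.6904, so e_1 = (0.6396, -0.4264, -0.6396).
e_1·v_2 = 0.6396·0 + (-0.4264)·(-2) + (-0.6396)·1 = 0.2132.
u_2 = v_2 − 0.2132·e_1 = (-0.1364, -1.9091, 1.1364).

u_2 = (-0.1364, -1.9091, 1.1364)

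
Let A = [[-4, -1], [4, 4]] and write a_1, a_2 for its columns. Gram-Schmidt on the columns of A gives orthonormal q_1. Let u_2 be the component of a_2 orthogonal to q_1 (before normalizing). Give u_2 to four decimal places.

u_2 = (1.5000, 1.5000)

a_1 = (-4, 4); ‖a_1‖ = 5.6569, so q_1 = (-0.7071, 0.7071).
q_1·a_2 = (-0.7071)·(-1) + 0.7071·4 = 3.5355.
u_2 = a_2 − 3.5355·q_1 = (1.5000, 1.5000).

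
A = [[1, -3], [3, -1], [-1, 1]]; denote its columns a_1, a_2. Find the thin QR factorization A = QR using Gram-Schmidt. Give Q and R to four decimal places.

q_1 = a_1/‖a_1‖ = (1, 3, -1)/3.3166 = (0.3015, 0.9045, -0.3015).
r_{12} = q_1·a_2 = -2.1106.
u_2 = a_2 + 2.1106·q_1 = (-2.3636, 0.9091, 0.3636).
‖u_2‖ = 2.5584, so q_2 = (-0.9239, 0.3553, 0.1421).

Q = [[0.3015, -0.9239], [0.9045, 0.3553], [-0.3015, 0.1421]], R = [[3.3166, -2.1106], [0.0000, 2.5584]]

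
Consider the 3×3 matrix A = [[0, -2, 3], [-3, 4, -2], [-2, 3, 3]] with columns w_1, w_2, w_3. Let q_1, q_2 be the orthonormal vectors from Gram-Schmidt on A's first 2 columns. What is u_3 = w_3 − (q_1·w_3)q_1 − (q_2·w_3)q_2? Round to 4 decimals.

q_1 = w_1/‖w_1‖ = (0, -3, -2)/3.6056 = (0.0000, -0.8321, -0.5547).
r_{12} = q_1·w_2 = -4.9923.
u_2 = w_2 + 4.9923·q_1 = (-2.0000, -0.1538, 0.2308).
‖u_2‖ = 2.0191, so q_2 = (-0.9905, -0.0762, 0.1143).
r_{13} = q_1·w_3 = 0.0000; r_{23} = q_2·w_3 = -2.4763.
u_3 = w_3 + 0.0000·q_1 + 2.4763·q_2 = (0.5472, -2.1887, 3.2830).

u_3 = (0.5472, -2.1887, 3.2830)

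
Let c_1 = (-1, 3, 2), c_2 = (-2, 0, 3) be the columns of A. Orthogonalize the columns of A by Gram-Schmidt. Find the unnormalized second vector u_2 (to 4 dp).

u_2 = (-1.4286, -1.7143, 1.8571)

c_1 = (-1, 3, 2); ‖c_1‖ = 3.7417, so e_1 = (-0.2673, 0.8018, 0.5345).
e_1·c_2 = (-0.2673)·(-2) + 0.8018·0 + 0.5345·3 = 2.1381.
u_2 = c_2 − 2.1381·e_1 = (-1.4286, -1.7143, 1.8571).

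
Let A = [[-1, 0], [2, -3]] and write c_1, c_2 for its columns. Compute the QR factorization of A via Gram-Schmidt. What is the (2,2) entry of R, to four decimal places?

e_1 = c_1/‖c_1‖ = (-1, 2)/2.2361 = (-0.4472, 0.8944).
r_{12} = e_1·c_2 = -2.6833.
u_2 = c_2 + 2.6833·e_1 = (-1.2000, -0.6000).
r_{22} = ‖u_2‖ = 1.3416.

r_{22} = 1.3416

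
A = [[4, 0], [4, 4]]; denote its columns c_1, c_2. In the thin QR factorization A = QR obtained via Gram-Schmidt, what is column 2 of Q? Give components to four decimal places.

c_1 = (4, 4); ‖c_1‖ = 5.6569, so q_1 = (0.7071, 0.7071).
q_1·c_2 = 0.7071·0 + 0.7071·4 = 2.8284.
u_2 = c_2 − 2.8284·q_1 = (-2.0000, 2.0000).
‖u_2‖ = 2.8284, so q_2 = (-0.7071, 0.7071).

q_2 = (-0.7071, 0.7071)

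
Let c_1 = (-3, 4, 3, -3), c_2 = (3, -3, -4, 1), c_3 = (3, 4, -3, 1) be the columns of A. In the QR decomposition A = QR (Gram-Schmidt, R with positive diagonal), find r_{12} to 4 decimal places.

c_1 = (-3, 4, 3, -3); ‖c_1‖ = 6.5574, so q_1 = (-0.4575, 0.6100, 0.4575, -0.4575).
r_{12} = q_1·c_2 = -5.4899.

r_{12} = -5.4899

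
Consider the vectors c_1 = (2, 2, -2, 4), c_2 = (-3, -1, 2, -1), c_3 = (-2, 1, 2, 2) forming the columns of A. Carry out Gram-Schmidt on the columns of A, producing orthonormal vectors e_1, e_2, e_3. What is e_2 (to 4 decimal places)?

e_1 = c_1/‖c_1‖ = (2, 2, -2, 4)/5.2915 = (0.3780, 0.3780, -0.3780, 0.7559).
r_{12} = e_1·c_2 = -3.0237.
u_2 = c_2 + 3.0237·e_1 = (-1.8571, 0.1429, 0.8571, 1.2857).
‖u_2‖ = 2.4202, so e_2 = (-0.7674, 0.0590, 0.3542, 0.5313).

e_2 = (-0.7674, 0.0590, 0.3542, 0.5313)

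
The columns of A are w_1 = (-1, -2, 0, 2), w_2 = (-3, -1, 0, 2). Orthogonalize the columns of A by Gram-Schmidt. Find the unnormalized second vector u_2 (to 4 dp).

w_1 = (-1, -2, 0, 2); ‖w_1‖ = 3.0000, so e_1 = (-0.3333, -0.6667, 0.0000, 0.6667).
e_1·w_2 = (-0.3333)·(-3) + (-0.6667)·(-1) + 0.0000·0 + 0.6667·2 = 3.0000.
u_2 = w_2 − 3.0000·e_1 = (-2.0000, 1.0000, 0.0000, 0.0000).

u_2 = (-2.0000, 1.0000, 0.0000, 0.0000)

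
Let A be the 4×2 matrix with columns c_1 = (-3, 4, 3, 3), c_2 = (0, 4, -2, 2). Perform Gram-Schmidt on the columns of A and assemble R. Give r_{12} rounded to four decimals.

e_1 = c_1/‖c_1‖ = (-3, 4, 3, 3)/6.5574 = (-0.4575, 0.6100, 0.4575, 0.4575).
r_{12} = e_1·c_2 = 2.4400.

r_{12} = 2.4400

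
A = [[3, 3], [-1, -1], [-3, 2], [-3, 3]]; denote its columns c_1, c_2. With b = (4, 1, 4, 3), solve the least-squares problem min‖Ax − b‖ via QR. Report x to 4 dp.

c_1 = (3, -1, -3, -3); ‖c_1‖ = 5.2915, so e_1 = (0.5669, -0.1890, -0.5669, -0.5669).
e_1·c_2 = 0.5669·3 + (-0.1890)·(-1) + (-0.5669)·2 + (-0.5669)·3 = -0.9449.
u_2 = c_2 + 0.9449·e_1 = (3.5357, -1.1786, 1.4643, 2.4643).
‖u_2‖ = 4.7018, so e_2 = (0.7520, -0.2507, 0.3114, 0.5241).
Qᵀb = (-1.8898, 5.5753).
Back-substitute: x_2 = 5.5753/4.7018 = 1.1858.
x_1 = (-1.8898 + 0.9449·1.1858)/5.2915 = -0.1454.

x = (-0.1454, 1.1858)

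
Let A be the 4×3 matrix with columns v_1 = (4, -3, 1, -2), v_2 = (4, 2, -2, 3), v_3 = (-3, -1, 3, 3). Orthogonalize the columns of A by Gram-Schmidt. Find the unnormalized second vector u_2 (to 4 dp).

u_2 = (3.7333, 2.2000, -2.0667, 3.1333)

q_1 = v_1/‖v_1‖ = (4, -3, 1, -2)/5.4772 = (0.7303, -0.5477, 0.1826, -0.3651).
r_{12} = q_1·v_2 = 0.3651.
u_2 = v_2 − 0.3651·q_1 = (3.7333, 2.2000, -2.0667, 3.1333).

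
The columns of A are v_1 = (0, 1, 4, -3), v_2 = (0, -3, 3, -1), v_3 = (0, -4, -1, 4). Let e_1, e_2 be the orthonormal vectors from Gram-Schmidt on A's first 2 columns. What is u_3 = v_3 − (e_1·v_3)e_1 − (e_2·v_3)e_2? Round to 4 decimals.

u_3 = (0.0000, 0.4286, 0.8571, 1.2857)

v_1 = (0, 1, 4, -3); ‖v_1‖ = 5.0990, so e_1 = (0.0000, 0.1961, 0.7845, -0.5883).
e_1·v_2 = 0.0000·0 + 0.1961·(-3) + 0.7845·3 + (-0.5883)·(-1) = 2.3534.
u_2 = v_2 − 2.3534·e_1 = (0.0000, -3.4615, 1.1538, 0.3846).
‖u_2‖ = 3.6690, so e_2 = (0.0000, -0.9435, 0.3145, 0.1048).
e_1·v_3 = 0.0000·0 + 0.1961·(-4) + 0.7845·(-1) + (-0.5883)·4 = -3.9223; e_2·v_3 = 0.0000·0 + (-0.9435)·(-4) + 0.3145·(-1) + 0.1048·4 = 3.8787.
u_3 = v_3 + 3.9223·e_1 − 3.8787·e_2 = (0.0000, 0.4286, 0.8571, 1.2857).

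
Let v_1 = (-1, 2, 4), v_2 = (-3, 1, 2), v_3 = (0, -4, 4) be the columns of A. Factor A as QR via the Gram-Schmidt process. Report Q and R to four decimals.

Q = [[-0.2182, -0.9759, 0.0000], [0.4364, -0.0976, -0.8944], [0.8729, -0.1952, 0.4472]], R = [[4.5826, 2.8368, 1.7457], [0.0000, 2.4398, -0.3904], [0.0000, 0.0000, 5.3666]]

v_1 = (-1, 2, 4); ‖v_1‖ = 4.5826, so q_1 = (-0.2182, 0.4364, 0.8729).
q_1·v_2 = (-0.2182)·(-3) + 0.4364·1 + 0.8729·2 = 2.8368.
u_2 = v_2 − 2.8368·q_1 = (-2.3810, -0.2381, -0.4762).
‖u_2‖ = 2.4398, so q_2 = (-0.9759, -0.0976, -0.1952).
q_1·v_3 = (-0.2182)·0 + 0.4364·(-4) + 0.8729·4 = 1.7457; q_2·v_3 = (-0.9759)·0 + (-0.0976)·(-4) + (-0.1952)·4 = -0.3904.
u_3 = v_3 − 1.7457·q_1 + 0.3904·q_2 = (0.0000, -4.8000, 2.4000).
‖u_3‖ = 5.3666, so q_3 = (0.0000, -0.8944, 0.4472).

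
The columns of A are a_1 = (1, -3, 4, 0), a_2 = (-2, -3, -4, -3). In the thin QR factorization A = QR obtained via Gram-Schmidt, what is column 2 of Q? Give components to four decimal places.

e_2 = (-0.2800, -0.6838, -0.4428, -0.5079)

e_1 = a_1/‖a_1‖ = (1, -3, 4, 0)/5.0990 = (0.1961, -0.5883, 0.7845, 0.0000).
r_{12} = e_1·a_2 = -1.7650.
u_2 = a_2 + 1.7650·e_1 = (-1.6538, -4.0385, -2.6154, -3.0000).
‖u_2‖ = 5.9063, so e_2 = (-0.2800, -0.6838, -0.4428, -0.5079).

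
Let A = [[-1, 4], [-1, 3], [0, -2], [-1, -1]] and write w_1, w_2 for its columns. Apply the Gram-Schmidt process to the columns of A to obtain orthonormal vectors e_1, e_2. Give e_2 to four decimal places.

w_1 = (-1, -1, 0, -1); ‖w_1‖ = 1.7321, so e_1 = (-0.5774, -0.5774, 0.0000, -0.5774).
e_1·w_2 = (-0.5774)·4 + (-0.5774)·3 + 0.0000·(-2) + (-0.5774)·(-1) = -3.4641.
u_2 = w_2 + 3.4641·e_1 = (2.0000, 1.0000, -2.0000, -3.0000).
‖u_2‖ = 4.2426, so e_2 = (0.4714, 0.2357, -0.4714, -0.7071).

e_2 = (0.4714, 0.2357, -0.4714, -0.7071)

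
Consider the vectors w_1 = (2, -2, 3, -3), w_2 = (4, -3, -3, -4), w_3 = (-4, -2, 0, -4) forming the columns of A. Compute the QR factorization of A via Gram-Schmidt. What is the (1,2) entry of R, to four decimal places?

e_1 = w_1/‖w_1‖ = (2, -2, 3, -3)/5.0990 = (0.3922, -0.3922, 0.5883, -0.5883).
r_{12} = e_1·w_2 = 3.3340.

r_{12} = 3.3340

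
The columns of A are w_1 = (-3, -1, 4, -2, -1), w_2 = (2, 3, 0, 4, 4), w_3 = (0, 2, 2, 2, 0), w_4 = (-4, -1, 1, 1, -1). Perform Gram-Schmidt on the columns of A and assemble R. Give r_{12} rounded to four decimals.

w_1 = (-3, -1, 4, -2, -1); ‖w_1‖ = 5.5678, so e_1 = (-0.5388, -0.1796, 0.7184, -0.3592, -0.1796).
r_{12} = e_1·w_2 = -3.7717.

r_{12} = -3.7717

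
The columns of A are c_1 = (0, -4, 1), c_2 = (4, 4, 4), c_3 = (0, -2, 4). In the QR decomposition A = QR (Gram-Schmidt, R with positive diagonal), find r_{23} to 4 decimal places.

c_1 = (0, -4, 1); ‖c_1‖ = 4.1231, so e_1 = (0.0000, -0.9701, 0.2425).
e_1·c_2 = 0.0000·4 + (-0.9701)·4 + 0.2425·4 = -2.9104.
u_2 = c_2 + 2.9104·e_1 = (4.0000, 1.1765, 4.7059).
‖u_2‖ = 6.2872, so e_2 = (0.6362, 0.1871, 0.7485).
r_{23} = e_2·c_3 = 2.6197.

r_{23} = 2.6197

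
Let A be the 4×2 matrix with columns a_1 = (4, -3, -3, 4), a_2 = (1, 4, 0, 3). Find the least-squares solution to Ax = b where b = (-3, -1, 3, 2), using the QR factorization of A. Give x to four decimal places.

x = (-0.1994, -0.0078)

a_1 = (4, -3, -3, 4); ‖a_1‖ = 7.0711, so e_1 = (0.5657, -0.4243, -0.4243, 0.5657).
e_1·a_2 = 0.5657·1 + (-0.4243)·4 + (-0.4243)·0 + 0.5657·3 = 0.5657.
u_2 = a_2 − 0.5657·e_1 = (0.6800, 4.2400, 0.2400, 2.6800).
‖u_2‖ = 5.0675, so e_2 = (0.1342, 0.8367, 0.0474, 0.5289).
Qᵀb = (-1.4142, -0.0395).
Back-substitute: x_2 = -0.0395/5.0675 = -0.0078.
x_1 = (-1.4142 − 0.5657·(-0.0078))/7.0711 = -0.1994.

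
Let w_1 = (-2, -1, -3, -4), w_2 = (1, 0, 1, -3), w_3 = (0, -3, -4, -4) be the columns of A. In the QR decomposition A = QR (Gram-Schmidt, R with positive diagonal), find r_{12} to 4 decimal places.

w_1 = (-2, -1, -3, -4); ‖w_1‖ = 5.4772, so q_1 = (-0.3651, -0.1826, -0.5477, -0.7303).
r_{12} = q_1·w_2 = 1.2780.

r_{12} = 1.2780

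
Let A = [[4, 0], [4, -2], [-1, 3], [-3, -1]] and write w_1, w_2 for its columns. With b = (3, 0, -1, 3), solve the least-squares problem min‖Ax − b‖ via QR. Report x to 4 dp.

x = (0.0153, -0.4198)

w_1 = (4, 4, -1, -3); ‖w_1‖ = 6.4807, so q_1 = (0.6172, 0.6172, -0.1543, -0.4629).
q_1·w_2 = 0.6172·0 + 0.6172·(-2) + (-0.1543)·3 + (-0.4629)·(-1) = -1.2344.
u_2 = w_2 + 1.2344·q_1 = (0.7619, -1.2381, 2.8095, -1.5714).
‖u_2‖ = 3.5322, so q_2 = (0.2157, -0.3505, 0.7954, -0.4449).
Qᵀb = (0.6172, -1.4830).
Back-substitute: x_2 = -1.4830/3.5322 = -0.4198.
x_1 = (0.6172 + 1.2344·(-0.4198))/6.4807 = 0.0153.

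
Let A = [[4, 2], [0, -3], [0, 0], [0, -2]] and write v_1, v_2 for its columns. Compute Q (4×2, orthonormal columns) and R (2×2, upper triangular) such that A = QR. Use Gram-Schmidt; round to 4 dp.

v_1 = (4, 0, 0, 0); ‖v_1‖ = 4.0000, so q_1 = (1.0000, 0.0000, 0.0000, 0.0000).
q_1·v_2 = 1.0000·2 + 0.0000·(-3) + 0.0000·0 + 0.0000·(-2) = 2.0000.
u_2 = v_2 − 2.0000·q_1 = (0.0000, -3.0000, 0.0000, -2.0000).
‖u_2‖ = 3.6056, so q_2 = (0.0000, -0.8321, 0.0000, -0.5547).

Q = [[1.0000, 0.0000], [0.0000, -0.8321], [0.0000, 0.0000], [0.0000, -0.5547]], R = [[4.0000, 2.0000], [0.0000, 3.6056]]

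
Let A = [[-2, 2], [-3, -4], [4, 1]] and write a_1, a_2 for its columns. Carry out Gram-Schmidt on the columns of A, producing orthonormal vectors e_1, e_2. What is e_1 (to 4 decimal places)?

e_1 = (-0.3714, -0.5571, 0.7428)

e_1 = a_1/‖a_1‖ = (-2, -3, 4)/5.3852 = (-0.3714, -0.5571, 0.7428).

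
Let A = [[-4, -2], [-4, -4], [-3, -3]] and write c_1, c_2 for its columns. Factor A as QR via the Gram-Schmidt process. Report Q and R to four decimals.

Q = [[-0.6247, 0.7809], [-0.6247, -0.4998], [-0.4685, -0.3748]], R = [[6.4031, 5.1537], [0.0000, 1.5617]]

c_1 = (-4, -4, -3); ‖c_1‖ = 6.4031, so e_1 = (-0.6247, -0.6247, -0.4685).
e_1·c_2 = (-0.6247)·(-2) + (-0.6247)·(-4) + (-0.4685)·(-3) = 5.1537.
u_2 = c_2 − 5.1537·e_1 = (1.2195, -0.7805, -0.5854).
‖u_2‖ = 1.5617, so e_2 = (0.7809, -0.4998, -0.3748).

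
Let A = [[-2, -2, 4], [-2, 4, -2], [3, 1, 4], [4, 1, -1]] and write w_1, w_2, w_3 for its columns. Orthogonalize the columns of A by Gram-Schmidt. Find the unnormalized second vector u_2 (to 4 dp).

u_2 = (-1.8182, 4.1818, 0.7273, 0.6364)

w_1 = (-2, -2, 3, 4); ‖w_1‖ = 5.7446, so e_1 = (-0.3482, -0.3482, 0.5222, 0.6963).
e_1·w_2 = (-0.3482)·(-2) + (-0.3482)·4 + 0.5222·1 + 0.6963·1 = 0.5222.
u_2 = w_2 − 0.5222·e_1 = (-1.8182, 4.1818, 0.7273, 0.6364).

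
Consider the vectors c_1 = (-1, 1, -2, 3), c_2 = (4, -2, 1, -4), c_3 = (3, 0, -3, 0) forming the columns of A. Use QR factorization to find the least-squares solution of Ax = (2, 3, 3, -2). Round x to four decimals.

e_1 = c_1/‖c_1‖ = (-1, 1, -2, 3)/3.8730 = (-0.2582, 0.2582, -0.5164, 0.7746).
r_{12} = e_1·c_2 = -5.1640.
u_2 = c_2 + 5.1640·e_1 = (2.6667, -0.6667, -1.6667, 0.0000).
‖u_2‖ = 3.2146, so e_2 = (0.8296, -0.2074, -0.5185, 0.0000).
r_{13} = e_1·c_3 = 0.7746; r_{23} = e_2·c_3 = 4.0441.
u_3 = c_3 − 0.7746·e_1 − 4.0441·e_2 = (-0.1548, 0.6387, -0.5032, -0.6000).
‖u_3‖ = 1.0223, so e_3 = (-0.1515, 0.6248, -0.4922, -0.5869).
Qᵀb = (-2.8402, -0.5185, 1.2684).
Back-substitute: x_3 = 1.2684/1.0223 = 1.2407.
x_2 = (-0.5185 − 4.0441·1.2407)/3.2146 = -1.7222.
x_1 = (-2.8402 + 5.1640·(-1.7222) − 0.7746·1.2407)/3.8730 = -3.2778.

x = (-3.2778, -1.7222, 1.2407)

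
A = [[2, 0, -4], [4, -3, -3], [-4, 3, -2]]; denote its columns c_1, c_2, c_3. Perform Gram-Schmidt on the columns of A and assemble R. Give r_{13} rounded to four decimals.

c_1 = (2, 4, -4); ‖c_1‖ = 6.0000, so e_1 = (0.3333, 0.6667, -0.6667).
r_{13} = e_1·c_3 = -2.0000.

r_{13} = -2.0000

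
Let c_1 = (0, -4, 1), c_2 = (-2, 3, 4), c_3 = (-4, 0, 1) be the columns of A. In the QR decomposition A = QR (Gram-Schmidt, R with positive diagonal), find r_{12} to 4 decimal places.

c_1 = (0, -4, 1); ‖c_1‖ = 4.1231, so e_1 = (0.0000, -0.9701, 0.2425).
r_{12} = e_1·c_2 = -1.9403.

r_{12} = -1.9403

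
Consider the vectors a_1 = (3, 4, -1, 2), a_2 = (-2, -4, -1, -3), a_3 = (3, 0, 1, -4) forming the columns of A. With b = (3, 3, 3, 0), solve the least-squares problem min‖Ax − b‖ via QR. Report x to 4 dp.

a_1 = (3, 4, -1, 2); ‖a_1‖ = 5.4772, so e_1 = (0.5477, 0.7303, -0.1826, 0.3651).
e_1·a_2 = 0.5477·(-2) + 0.7303·(-4) + (-0.1826)·(-1) + 0.3651·(-3) = -4.9295.
u_2 = a_2 + 4.9295·e_1 = (0.7000, -0.4000, -1.9000, -1.2000).
‖u_2‖ = 2.3875, so e_2 = (0.2932, -0.1675, -0.7958, -0.5026).
e_1·a_3 = 0.5477·3 + 0.7303·0 + (-0.1826)·1 + 0.3651·(-4) = 0.0000; e_2·a_3 = 0.2932·3 + (-0.1675)·0 + (-0.7958)·1 + (-0.5026)·(-4) = 2.0943.
u_3 = a_3 + 0.0000·e_1 − 2.0943·e_2 = (2.3860, 0.3509, 2.6667, -2.9474).
‖u_3‖ = 4.6491, so e_3 = (0.5132, 0.0755, 0.5736, -0.6340).
Qᵀb = (3.2863, -2.0105, 3.4868).
Back-substitute: x_3 = 3.4868/4.6491 = 0.7500.
x_2 = (-2.0105 − 2.0943·0.7500)/2.3875 = -1.5000.
x_1 = (3.2863 + 4.9295·(-1.5000) + 0.0000·0.7500)/5.4772 = -0.7500.

x = (-0.7500, -1.5000, 0.7500)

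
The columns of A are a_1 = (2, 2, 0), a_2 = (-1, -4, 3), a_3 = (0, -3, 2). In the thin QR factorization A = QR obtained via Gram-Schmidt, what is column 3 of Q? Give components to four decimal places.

e_1 = a_1/‖a_1‖ = (2, 2, 0)/2.8284 = (0.7071, 0.7071, 0.0000).
r_{12} = e_1·a_2 = -3.5355.
u_2 = a_2 + 3.5355·e_1 = (1.5000, -1.5000, 3.0000).
‖u_2‖ = 3.6742, so e_2 = (0.4082, -0.4082, 0.8165).
r_{13} = e_1·a_3 = -2.1213; r_{23} = e_2·a_3 = 2.8577.
u_3 = a_3 + 2.1213·e_1 − 2.8577·e_2 = (0.3333, -0.3333, -0.3333).
‖u_3‖ = 0.5774, so e_3 = (0.5774, -0.5774, -0.5774).

e_3 = (0.5774, -0.5774, -0.5774)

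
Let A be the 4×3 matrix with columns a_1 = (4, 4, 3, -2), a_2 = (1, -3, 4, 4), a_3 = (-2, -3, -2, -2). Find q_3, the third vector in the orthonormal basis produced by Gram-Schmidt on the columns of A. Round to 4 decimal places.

a_1 = (4, 4, 3, -2); ‖a_1‖ = 6.7082, so q_1 = (0.5963, 0.5963, 0.4472, -0.2981).
q_1·a_2 = 0.5963·1 + 0.5963·(-3) + 0.4472·4 + (-0.2981)·4 = -0.5963.
u_2 = a_2 + 0.5963·q_1 = (1.3556, -2.6444, 4.2667, 3.8222).
‖u_2‖ = 6.4533, so q_2 = (0.2101, -0.4098, 0.6612, 0.5923).
q_1·a_3 = 0.5963·(-2) + 0.5963·(-3) + 0.4472·(-2) + (-0.2981)·(-2) = -3.2796; q_2·a_3 = 0.2101·(-2) + (-0.4098)·(-3) + 0.6612·(-2) + 0.5923·(-2) = -1.6977.
u_3 = a_3 + 3.2796·q_1 + 1.6977·q_2 = (0.3122, -1.7401, 0.5891, -1.9723).
‖u_3‖ = 2.7134, so q_3 = (0.1150, -0.6413, 0.2171, -0.7269).

q_3 = (0.1150, -0.6413, 0.2171, -0.7269)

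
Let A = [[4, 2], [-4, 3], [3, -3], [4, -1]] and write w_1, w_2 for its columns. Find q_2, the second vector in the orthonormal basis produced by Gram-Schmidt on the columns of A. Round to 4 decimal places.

q_1 = w_1/‖w_1‖ = (4, -4, 3, 4)/7.5498 = (0.5298, -0.5298, 0.3974, 0.5298).
r_{12} = q_1·w_2 = -2.2517.
u_2 = w_2 + 2.2517·q_1 = (3.1930, 1.8070, -2.1053, 0.1930).
‖u_2‖ = 4.2344, so q_2 = (0.7541, 0.4268, -0.4972, 0.0456).

q_2 = (0.7541, 0.4268, -0.4972, 0.0456)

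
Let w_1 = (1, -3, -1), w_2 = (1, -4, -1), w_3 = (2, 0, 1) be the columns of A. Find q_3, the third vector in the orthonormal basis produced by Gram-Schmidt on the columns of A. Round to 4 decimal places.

q_3 = (0.7071, 0.0000, 0.7071)

q_1 = w_1/‖w_1‖ = (1, -3, -1)/3.3166 = (0.3015, -0.9045, -0.3015).
r_{12} = q_1·w_2 = 4.2212.
u_2 = w_2 − 4.2212·q_1 = (-0.2727, -0.1818, 0.2727).
‖u_2‖ = 0.4264, so q_2 = (-0.6396, -0.4264, 0.6396).
r_{13} = q_1·w_3 = 0.3015; r_{23} = q_2·w_3 = -0.6396.
u_3 = w_3 − 0.3015·q_1 + 0.6396·q_2 = (1.5000, 0.0000, 1.5000).
‖u_3‖ = 2.1213, so q_3 = (0.7071, 0.0000, 0.7071).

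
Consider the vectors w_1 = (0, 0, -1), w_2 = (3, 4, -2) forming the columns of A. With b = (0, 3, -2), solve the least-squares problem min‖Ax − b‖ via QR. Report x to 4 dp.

x = (1.0400, 0.4800)

w_1 = (0, 0, -1); ‖w_1‖ = 1.0000, so e_1 = (0.0000, 0.0000, -1.0000).
e_1·w_2 = 0.0000·3 + 0.0000·4 + (-1.0000)·(-2) = 2.0000.
u_2 = w_2 − 2.0000·e_1 = (3.0000, 4.0000, 0.0000).
‖u_2‖ = 5.0000, so e_2 = (0.6000, 0.8000, 0.0000).
Qᵀb = (2.0000, 2.4000).
Back-substitute: x_2 = 2.4000/5.0000 = 0.4800.
x_1 = (2.0000 − 2.0000·0.4800)/1.0000 = 1.0400.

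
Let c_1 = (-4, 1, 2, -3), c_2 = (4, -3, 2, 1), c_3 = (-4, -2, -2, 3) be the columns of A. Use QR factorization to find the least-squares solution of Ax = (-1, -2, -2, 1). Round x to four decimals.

c_1 = (-4, 1, 2, -3); ‖c_1‖ = 5.4772, so q_1 = (-0.7303, 0.1826, 0.3651, -0.5477).
q_1·c_2 = (-0.7303)·4 + 0.1826·(-3) + 0.3651·2 + (-0.5477)·1 = -3.2863.
u_2 = c_2 + 3.2863·q_1 = (1.6000, -2.4000, 3.2000, -0.8000).
‖u_2‖ = 4.3818, so q_2 = (0.3651, -0.5477, 0.7303, -0.1826).
q_1·c_3 = (-0.7303)·(-4) + 0.1826·(-2) + 0.3651·(-2) + (-0.5477)·3 = 0.1826; q_2·c_3 = 0.3651·(-4) + (-0.5477)·(-2) + 0.7303·(-2) + (-0.1826)·3 = -2.3735.
u_3 = c_3 − 0.1826·q_1 + 2.3735·q_2 = (-3.0000, -3.3333, -0.3333, 2.6667).
‖u_3‖ = 5.2281, so q_3 = (-0.5738, -0.6376, -0.0638, 0.5101).
Qᵀb = (-0.9129, -0.9129, 2.4865).
Back-substitute: x_3 = 2.4865/5.2281 = 0.4756.
x_2 = (-0.9129 + 2.3735·0.4756)/4.3818 = 0.0493.
x_1 = (-0.9129 + 3.2863·0.0493 − 0.1826·0.4756)/5.4772 = -0.1529.

x = (-0.1529, 0.0493, 0.4756)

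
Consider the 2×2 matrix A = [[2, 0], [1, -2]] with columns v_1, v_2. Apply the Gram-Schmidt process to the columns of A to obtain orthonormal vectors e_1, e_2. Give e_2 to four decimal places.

v_1 = (2, 1); ‖v_1‖ = 2.2361, so e_1 = (0.8944, 0.4472).
e_1·v_2 = 0.8944·0 + 0.4472·(-2) = -0.8944.
u_2 = v_2 + 0.8944·e_1 = (0.8000, -1.6000).
‖u_2‖ = 1.7889, so e_2 = (0.4472, -0.8944).

e_2 = (0.4472, -0.8944)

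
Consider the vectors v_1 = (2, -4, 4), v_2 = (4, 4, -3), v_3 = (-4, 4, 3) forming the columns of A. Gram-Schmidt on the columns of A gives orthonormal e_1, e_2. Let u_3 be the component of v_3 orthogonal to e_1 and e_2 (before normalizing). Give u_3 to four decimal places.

e_1 = v_1/‖v_1‖ = (2, -4, 4)/6.0000 = (0.3333, -0.6667, 0.6667).
r_{12} = e_1·v_2 = -3.3333.
u_2 = v_2 + 3.3333·e_1 = (5.1111, 1.7778, -0.7778).
‖u_2‖ = 5.4671, so e_2 = (0.9349, 0.3252, -0.1423).
r_{13} = e_1·v_3 = -2.0000; r_{23} = e_2·v_3 = -2.8656.
u_3 = v_3 + 2.0000·e_1 + 2.8656·e_2 = (-0.6543, 3.5985, 3.9257).

u_3 = (-0.6543, 3.5985, 3.9257)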